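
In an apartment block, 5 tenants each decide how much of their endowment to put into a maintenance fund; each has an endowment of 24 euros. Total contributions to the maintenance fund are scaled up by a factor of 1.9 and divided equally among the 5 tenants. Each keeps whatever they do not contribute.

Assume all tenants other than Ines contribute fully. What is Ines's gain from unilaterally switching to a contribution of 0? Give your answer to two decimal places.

14.88 euros

Switching from a contribution of 24 to 0 lets Ines keep an extra 24 euros, but lowers the maintenance fund by 24, which costs Ines their own share of that drop: 1.9/5 × 24 = 9.12.
Net gain = 24 − 9.12 = 14.88. The private return per contributed unit (0.3800) is below 1, so free-riding is indeed the best response regardless of what the others do.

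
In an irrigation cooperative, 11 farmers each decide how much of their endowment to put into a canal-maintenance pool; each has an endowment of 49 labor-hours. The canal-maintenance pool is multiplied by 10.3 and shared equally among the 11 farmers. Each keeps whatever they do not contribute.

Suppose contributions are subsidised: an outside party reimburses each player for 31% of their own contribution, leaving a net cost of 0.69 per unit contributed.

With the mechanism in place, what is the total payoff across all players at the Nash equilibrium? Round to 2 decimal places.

The effective private return per unit is now (10.3/11) / 0.69 = 1.3570 > 1, so every player's dominant strategy flips to full contribution.
So the Nash equilibrium is full contribution by all 11; the group earns 11 × (49 × 0.31 + 10.3 × 49) = 5718.79.

5718.79 labor-hours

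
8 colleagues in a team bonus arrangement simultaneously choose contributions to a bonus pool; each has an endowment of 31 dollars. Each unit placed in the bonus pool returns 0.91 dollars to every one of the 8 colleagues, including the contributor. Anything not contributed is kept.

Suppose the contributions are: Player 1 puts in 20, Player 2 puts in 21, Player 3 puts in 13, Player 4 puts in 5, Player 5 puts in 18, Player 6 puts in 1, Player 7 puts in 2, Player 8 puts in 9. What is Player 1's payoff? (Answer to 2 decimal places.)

91.99 dollars

Total contributed: 20 + 21 + 13 + 5 + 18 + 1 + 2 + 9 = 89.
Each receives 0.91 × 89 = 80.99 from the bonus pool.
Player 1 keeps 31 − 20 = 11, so Player 1's payoff is 11 + 80.99 = 91.99.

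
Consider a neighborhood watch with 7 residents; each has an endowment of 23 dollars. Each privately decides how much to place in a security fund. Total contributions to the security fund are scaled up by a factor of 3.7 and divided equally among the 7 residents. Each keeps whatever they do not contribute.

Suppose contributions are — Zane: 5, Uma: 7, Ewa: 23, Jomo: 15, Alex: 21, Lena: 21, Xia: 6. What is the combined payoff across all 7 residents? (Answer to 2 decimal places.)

Total contributed: 5 + 7 + 23 + 15 + 21 + 21 + 6 = 98; total kept: 7 × 23 − 98 = 63.
The security fund pays out 3.7 × 98 = 362.60 in aggregate.
Group total = 63 + 362.60 = 425.60.

425.60 dollars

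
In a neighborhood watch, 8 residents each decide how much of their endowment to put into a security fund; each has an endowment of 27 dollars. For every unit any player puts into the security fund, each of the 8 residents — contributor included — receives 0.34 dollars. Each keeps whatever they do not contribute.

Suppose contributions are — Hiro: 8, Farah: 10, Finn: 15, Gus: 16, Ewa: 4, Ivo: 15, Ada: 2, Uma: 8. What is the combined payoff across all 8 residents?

350.16 dollars

Total contributed: 8 + 10 + 15 + 16 + 4 + 15 + 2 + 8 = 78; total kept: 8 × 27 − 78 = 138.
The security fund pays out 0.34 × 8 × 78 = 212.16 in aggregate.
Group total = 138 + 212.16 = 350.16.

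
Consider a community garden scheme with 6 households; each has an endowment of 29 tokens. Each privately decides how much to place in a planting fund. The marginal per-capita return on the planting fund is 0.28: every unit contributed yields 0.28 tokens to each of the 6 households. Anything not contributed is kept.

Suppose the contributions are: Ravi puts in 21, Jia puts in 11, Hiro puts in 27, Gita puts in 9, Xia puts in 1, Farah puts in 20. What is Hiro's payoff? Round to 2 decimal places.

26.92 tokens

Total contributed: 21 + 11 + 27 + 9 + 1 + 20 = 89.
Each receives 0.28 × 89 = 24.92 from the planting fund.
Hiro keeps 29 − 27 = 2, so Hiro's payoff is 2 + 24.92 = 26.92.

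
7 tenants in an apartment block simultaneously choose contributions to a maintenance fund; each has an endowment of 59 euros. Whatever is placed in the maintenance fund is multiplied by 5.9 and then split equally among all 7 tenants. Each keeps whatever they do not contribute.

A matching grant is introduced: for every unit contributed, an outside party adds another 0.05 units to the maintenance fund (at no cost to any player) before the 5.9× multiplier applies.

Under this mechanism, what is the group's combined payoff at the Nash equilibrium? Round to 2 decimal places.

413.00 euros

The effective private return is 5.9 × 1.05 / 7 = 0.8850, which is still under 1, so the mechanism doesn't change anyone's dominant strategy: zero contribution.
Everyone keeps their endowment and the group total is 7 × 59 = 413.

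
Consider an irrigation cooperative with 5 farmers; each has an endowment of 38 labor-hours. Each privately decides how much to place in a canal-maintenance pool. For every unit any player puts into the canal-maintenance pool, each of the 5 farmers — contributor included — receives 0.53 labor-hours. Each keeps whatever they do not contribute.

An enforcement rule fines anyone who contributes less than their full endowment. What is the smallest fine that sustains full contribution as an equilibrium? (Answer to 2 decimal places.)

17.86 labor-hours

Given the others contribute fully, the best deviation is to contribute 0 (any partial contribution still incurs the fine and gives up units whose private return 0.53 is below 1).
Deviating from 38 to 0 saves 38 labor-hours but forfeits the deviator's share of the drop in the canal-maintenance pool: 0.53 × 38 = 20.14.
So the deviation gain is 38 − 20.14 = 17.86, and the fine must be at least 17.86 labor-hours to wipe it out.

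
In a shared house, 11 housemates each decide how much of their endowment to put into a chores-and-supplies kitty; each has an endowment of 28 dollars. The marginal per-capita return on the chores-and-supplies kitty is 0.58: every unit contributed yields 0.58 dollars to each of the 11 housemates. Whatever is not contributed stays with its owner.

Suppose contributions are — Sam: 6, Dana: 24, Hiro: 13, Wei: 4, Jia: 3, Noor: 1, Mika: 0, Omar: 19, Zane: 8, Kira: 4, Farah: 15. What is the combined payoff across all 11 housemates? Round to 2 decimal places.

Total contributed: 6 + 24 + 13 + 4 + 3 + 1 + 0 + 19 + 8 + 4 + 15 = 97; total kept: 11 × 28 − 97 = 211.
The chores-and-supplies kitty pays out 0.58 × 11 × 97 = 618.86 in aggregate.
Group total = 211 + 618.86 = 829.86.

829.86 dollars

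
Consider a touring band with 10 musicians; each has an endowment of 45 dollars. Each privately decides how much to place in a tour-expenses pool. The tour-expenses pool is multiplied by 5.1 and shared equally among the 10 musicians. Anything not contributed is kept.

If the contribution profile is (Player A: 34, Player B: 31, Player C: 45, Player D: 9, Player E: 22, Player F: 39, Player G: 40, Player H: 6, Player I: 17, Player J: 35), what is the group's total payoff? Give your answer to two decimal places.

Total contributed: 34 + 31 + 45 + 9 + 22 + 39 + 40 + 6 + 17 + 35 = 278; total kept: 10 × 45 − 278 = 172.
The tour-expenses pool pays out 5.1 × 278 = 1417.80 in aggregate.
Group total = 172 + 1417.80 = 1589.80.

1589.80 dollars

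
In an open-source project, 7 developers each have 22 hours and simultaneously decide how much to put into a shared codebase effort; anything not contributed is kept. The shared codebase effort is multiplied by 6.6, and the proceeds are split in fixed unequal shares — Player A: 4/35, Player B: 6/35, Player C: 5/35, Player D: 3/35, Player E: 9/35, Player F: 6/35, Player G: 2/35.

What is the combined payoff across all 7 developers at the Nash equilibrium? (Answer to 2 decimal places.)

523.60 hours

Player j's private return per contributed unit is 6.6 × (j's share). Contributing is weakly dominant for j when that share is at least 1/6.6 = 0.1515, and contributing 0 is dominant otherwise.
The shares above 0.1515 belong to Player B, Player E and Player F, contributing 22 each; the remaining 4 contribute 0. Total contributed: 66.
The shared codebase effort pays out 6.6 × 66 = 435.60 in total (split across the unequal shares, but the aggregate is all that matters for the group sum).
The 4 free-riders keep 22 each, adding 88. Group total = 88 + 435.60 = 523.60.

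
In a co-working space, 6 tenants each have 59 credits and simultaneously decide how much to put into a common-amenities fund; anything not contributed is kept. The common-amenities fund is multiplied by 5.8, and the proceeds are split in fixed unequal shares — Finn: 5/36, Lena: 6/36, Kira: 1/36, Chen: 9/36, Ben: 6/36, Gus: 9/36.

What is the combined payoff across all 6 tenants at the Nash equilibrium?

For player j, contributing a unit is worthwhile iff 5.8 × (j's share) ≥ 1, i.e. iff j's share is at least 0.1724.
Chen and Gus are above the threshold, contributing 59 each; the remaining 4 contribute 0. Total contributed: 118.
The common-amenities fund pays out 5.8 × 118 = 684.40 in total (split across the unequal shares, but the aggregate is all that matters for the group sum).
The 4 free-riders keep 59 each, adding 236. Group total = 236 + 684.40 = 920.40.

920.40 credits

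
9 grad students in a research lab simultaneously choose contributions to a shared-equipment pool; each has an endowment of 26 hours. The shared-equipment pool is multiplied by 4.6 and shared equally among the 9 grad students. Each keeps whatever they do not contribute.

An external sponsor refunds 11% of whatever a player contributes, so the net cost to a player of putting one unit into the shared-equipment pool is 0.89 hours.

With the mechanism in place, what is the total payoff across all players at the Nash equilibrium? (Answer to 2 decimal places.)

With the mechanism, a contributed unit returns (4.6/9) / 0.89 = 0.5743 per unit of net cost — still below 1 — so contributing 0 remains dominant for every player.
Everyone keeps their endowment and the group total is 9 × 26 = 234.

234.00 hours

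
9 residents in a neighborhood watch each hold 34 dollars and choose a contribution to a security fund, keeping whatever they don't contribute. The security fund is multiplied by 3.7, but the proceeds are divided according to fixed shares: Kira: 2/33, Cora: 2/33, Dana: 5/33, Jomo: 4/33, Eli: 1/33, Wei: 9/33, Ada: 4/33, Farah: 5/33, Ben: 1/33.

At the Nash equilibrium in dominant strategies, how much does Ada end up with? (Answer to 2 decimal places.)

49.25 dollars

A player with share s gets back 3.7·s per unit contributed, so full contribution is dominant for anyone with s > 1/3.7 = 0.2703 and zero contribution is dominant for anyone below.
Wei alone (share 9/33) is above the threshold, contributing 34; the remaining 8 contribute 0. Total contributed: 34.
Ada keeps 34 and receives 3.7 × 34 × 4/33 = 15.25 from the security fund, for a payoff of 49.25.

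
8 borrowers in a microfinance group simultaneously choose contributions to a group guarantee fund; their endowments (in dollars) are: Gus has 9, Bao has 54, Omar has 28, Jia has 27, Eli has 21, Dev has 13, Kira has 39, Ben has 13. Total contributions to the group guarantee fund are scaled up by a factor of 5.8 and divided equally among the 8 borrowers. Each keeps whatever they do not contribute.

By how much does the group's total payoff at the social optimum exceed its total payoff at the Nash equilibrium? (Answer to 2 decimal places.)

The private return per contributed unit is 5.8/8 = 0.7250 < 1 for every player regardless of endowment, so the Nash equilibrium is zero contribution and the group total is Σ E_j = 9 + 54 + 28 + 27 + 21 + 13 + 39 + 13 = 204.
Each contributed unit returns 5.800 to the group, so the social optimum is full contribution by everyone: group total = 5.800 × 204 = 1183.20.
Efficiency loss = (5.800 − 1) × 204 = 979.20.

979.20 dollars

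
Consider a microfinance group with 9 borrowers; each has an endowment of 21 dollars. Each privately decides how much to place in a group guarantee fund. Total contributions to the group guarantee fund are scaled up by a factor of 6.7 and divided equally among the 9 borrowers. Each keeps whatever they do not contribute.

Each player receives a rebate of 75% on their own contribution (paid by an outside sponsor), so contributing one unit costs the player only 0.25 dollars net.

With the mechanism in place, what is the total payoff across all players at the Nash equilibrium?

1408.05 dollars

The effective private return per unit is now (6.7/9) / 0.25 = 2.9778 > 1, so every player's dominant strategy flips to full contribution.
At the Nash equilibrium everyone contributes 21. Group total payoff = 9 × (21 × 0.75 + 6.7 × 21) = 1408.05.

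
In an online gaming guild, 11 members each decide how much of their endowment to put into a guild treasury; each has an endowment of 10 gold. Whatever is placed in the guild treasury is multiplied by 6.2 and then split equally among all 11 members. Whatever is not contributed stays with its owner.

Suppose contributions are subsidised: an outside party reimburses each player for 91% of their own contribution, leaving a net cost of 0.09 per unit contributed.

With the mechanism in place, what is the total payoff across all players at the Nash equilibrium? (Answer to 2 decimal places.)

782.10 gold

The effective private return per unit is now (6.2/11) / 0.09 = 6.2626 > 1, so every player's dominant strategy flips to full contribution.
So the Nash equilibrium is full contribution by all 11; the group earns 11 × (10 × 0.91 + 6.2 × 10) = 782.10.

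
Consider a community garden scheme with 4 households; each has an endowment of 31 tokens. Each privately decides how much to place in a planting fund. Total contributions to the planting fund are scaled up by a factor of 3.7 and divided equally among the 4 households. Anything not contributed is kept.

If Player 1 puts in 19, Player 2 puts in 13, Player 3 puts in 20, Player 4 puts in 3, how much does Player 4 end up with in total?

78.88 tokens

Total contributed: 19 + 13 + 20 + 3 = 55.
Each receives 3.7 × 55 / 4 = 50.88 from the planting fund.
Player 4 keeps 31 − 3 = 28, so Player 4's payoff is 28 + 50.88 = 78.88.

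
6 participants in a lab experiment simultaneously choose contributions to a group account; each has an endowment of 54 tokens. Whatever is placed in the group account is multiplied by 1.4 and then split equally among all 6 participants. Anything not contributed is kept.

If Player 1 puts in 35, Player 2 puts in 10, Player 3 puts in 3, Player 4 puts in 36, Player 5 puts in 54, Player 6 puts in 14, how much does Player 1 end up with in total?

Total contributed: 35 + 10 + 3 + 36 + 54 + 14 = 152.
Each receives 1.4 × 152 / 6 = 35.47 from the group account.
Player 1 keeps 54 − 35 = 19, so Player 1's payoff is 19 + 35.47 = 54.47.

54.47 tokens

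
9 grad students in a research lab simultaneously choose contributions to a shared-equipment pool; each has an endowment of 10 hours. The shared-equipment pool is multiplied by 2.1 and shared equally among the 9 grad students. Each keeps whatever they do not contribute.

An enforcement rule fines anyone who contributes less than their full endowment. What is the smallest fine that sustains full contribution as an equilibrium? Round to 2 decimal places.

7.67 hours

Given the others contribute fully, the best deviation is to contribute 0 (any partial contribution still incurs the fine and gives up units whose private return 0.2333 is below 1).
Deviating from 10 to 0 saves 10 hours but forfeits the deviator's share of the drop in the shared-equipment pool: 2.1/9 × 10 = 2.33.
So the deviation gain is 10 − 2.33 = 7.67, and the fine must be at least 7.67 hours to wipe it out.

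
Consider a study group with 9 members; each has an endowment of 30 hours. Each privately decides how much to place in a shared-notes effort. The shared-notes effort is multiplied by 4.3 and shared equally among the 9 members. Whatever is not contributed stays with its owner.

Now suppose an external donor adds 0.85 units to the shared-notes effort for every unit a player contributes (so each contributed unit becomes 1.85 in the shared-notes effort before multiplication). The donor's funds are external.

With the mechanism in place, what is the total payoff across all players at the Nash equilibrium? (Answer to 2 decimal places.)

270.00 hours

Even with the mechanism, each unit contributed returns only 4.3 × 1.85 / 9 = 0.8839 per unit of net cost, so contributing nothing is still dominant.
Everyone keeps their endowment and the group total is 9 × 30 = 270.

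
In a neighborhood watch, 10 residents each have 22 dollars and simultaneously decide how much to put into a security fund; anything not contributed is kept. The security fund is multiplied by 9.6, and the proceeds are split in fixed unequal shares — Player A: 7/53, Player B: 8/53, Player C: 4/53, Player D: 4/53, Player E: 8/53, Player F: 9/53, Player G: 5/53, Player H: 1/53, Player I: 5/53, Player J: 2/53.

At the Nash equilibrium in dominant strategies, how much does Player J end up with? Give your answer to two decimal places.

53.88 dollars

Each unit j contributes comes back to j as 9.6 × (j's share), so j prefers to contribute only if that share exceeds 1/9.6 = 0.1042; otherwise keeping the unit dominates.
The shares above 0.1042 belong to Player A, Player B, Player E and Player F, contributing 22 each; the remaining 6 contribute 0. Total contributed: 88.
Player J keeps 22 and receives 9.6 × 88 × 2/53 = 31.88 from the security fund, for a payoff of 53.88.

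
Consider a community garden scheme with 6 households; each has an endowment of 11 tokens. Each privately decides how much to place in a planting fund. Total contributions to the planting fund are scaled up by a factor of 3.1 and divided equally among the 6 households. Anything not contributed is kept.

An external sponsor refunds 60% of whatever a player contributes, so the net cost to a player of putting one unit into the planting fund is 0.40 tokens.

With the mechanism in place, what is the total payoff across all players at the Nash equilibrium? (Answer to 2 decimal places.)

244.20 tokens

With the mechanism, a contributed unit returns (3.1/6) / 0.40 = 1.2917 per unit of net cost to the contributor — now above 1 — so contributing fully is weakly dominant for every player.
So the Nash equilibrium is full contribution by all 6; the group earns 6 × (11 × 0.60 + 3.1 × 11) = 244.20.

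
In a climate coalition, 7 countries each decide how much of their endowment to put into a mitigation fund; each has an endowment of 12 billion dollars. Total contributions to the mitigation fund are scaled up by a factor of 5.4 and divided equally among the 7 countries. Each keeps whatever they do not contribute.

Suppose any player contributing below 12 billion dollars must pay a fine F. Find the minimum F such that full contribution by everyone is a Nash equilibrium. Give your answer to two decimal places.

2.74 billion dollars

Given the others contribute fully, the best deviation is to contribute 0 (any partial contribution still incurs the fine and gives up units whose private return 0.7714 is below 1).
Deviating from 12 to 0 saves 12 billion dollars but forfeits the deviator's share of the drop in the mitigation fund: 5.4/7 × 12 = 9.26.
So the deviation gain is 12 − 9.26 = 2.74, and the fine must be at least 2.74 billion dollars to wipe it out.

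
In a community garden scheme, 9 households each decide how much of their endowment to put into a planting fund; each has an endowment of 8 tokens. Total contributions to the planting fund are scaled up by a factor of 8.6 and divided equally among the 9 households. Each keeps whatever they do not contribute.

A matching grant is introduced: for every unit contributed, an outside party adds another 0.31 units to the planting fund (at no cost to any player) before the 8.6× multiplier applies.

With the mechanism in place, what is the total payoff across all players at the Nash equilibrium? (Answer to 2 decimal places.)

The effective private return per unit is now 8.6 × 1.31 / 9 = 1.2518 > 1, so every player's dominant strategy flips to full contribution.
At the Nash equilibrium everyone contributes 8. Group total payoff = 8.6 × 1.31 × 72 = 811.15.

811.15 tokens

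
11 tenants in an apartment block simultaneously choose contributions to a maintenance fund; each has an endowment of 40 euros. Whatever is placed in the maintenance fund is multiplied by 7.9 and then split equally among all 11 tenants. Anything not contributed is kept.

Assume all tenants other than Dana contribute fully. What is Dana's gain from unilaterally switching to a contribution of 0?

Switching from a contribution of 40 to 0 lets Dana keep an extra 40 euros, but lowers the maintenance fund by 40, which costs Dana their own share of that drop: 7.9/11 × 40 = 28.73.
Net gain = 40 − 28.73 = 11.27. The private return per contributed unit (0.7182) is below 1, so free-riding is indeed the best response regardless of what the others do.

11.27 euros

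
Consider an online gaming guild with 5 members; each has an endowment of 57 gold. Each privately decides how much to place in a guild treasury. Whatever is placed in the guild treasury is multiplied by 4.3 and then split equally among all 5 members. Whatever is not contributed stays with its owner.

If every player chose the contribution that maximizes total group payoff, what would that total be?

Each contributed unit returns 4.300 to the group as a whole (0.8600 to each of 5 players), which exceeds 1, so the social optimum is full contribution: group total = 4.300 × 285 = 1225.50.

1225.50 gold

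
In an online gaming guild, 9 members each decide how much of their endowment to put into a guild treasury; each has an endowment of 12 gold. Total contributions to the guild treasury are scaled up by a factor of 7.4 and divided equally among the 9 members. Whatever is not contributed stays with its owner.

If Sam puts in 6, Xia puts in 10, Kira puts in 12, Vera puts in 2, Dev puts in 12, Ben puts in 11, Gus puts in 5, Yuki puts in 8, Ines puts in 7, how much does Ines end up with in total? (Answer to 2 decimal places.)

Total contributed: 6 + 10 + 12 + 2 + 12 + 11 + 5 + 8 + 7 = 73.
Each receives 7.4 × 73 / 9 = 60.02 from the guild treasury.
Ines keeps 12 − 7 = 5, so Ines's payoff is 5 + 60.02 = 65.02.

65.02 gold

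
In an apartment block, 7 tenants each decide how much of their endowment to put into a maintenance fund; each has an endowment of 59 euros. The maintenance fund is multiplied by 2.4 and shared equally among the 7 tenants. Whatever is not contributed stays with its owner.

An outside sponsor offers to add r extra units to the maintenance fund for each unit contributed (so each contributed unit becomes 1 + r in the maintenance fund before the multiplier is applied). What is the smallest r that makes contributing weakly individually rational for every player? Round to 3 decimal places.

With matching at rate r, one contributed unit becomes (1 + r) in the maintenance fund and returns 2.4 × (1 + r) / 7 to the contributor.
Setting this equal to 1: 1 + r = 7/2.4 = 2.9167.
So the minimum matching rate is r = 2.9167 − 1 = 1.917.

1.917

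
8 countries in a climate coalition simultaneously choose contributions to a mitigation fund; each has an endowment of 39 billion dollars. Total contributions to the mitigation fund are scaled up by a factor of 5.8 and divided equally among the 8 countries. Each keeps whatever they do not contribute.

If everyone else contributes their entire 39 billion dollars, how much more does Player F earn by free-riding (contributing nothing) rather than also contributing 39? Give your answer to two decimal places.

Switching from a contribution of 39 to 0 lets Player F keep an extra 39 billion dollars, but lowers the mitigation fund by 39, which costs Player F their own share of that drop: 5.8/8 × 39 = 28.27.
Net gain = 39 − 28.27 = 10.73. The private return per contributed unit (0.7250) is below 1, so free-riding is indeed the best response regardless of what the others do.

10.73 billion dollars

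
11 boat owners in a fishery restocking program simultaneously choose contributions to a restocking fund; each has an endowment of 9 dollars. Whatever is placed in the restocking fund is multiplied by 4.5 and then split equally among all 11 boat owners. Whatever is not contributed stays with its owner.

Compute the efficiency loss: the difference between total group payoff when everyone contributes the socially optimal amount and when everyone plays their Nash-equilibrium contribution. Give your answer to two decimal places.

Each contributed unit returns 4.5/11 = 0.4091 to its contributor — below 1 — so contributing 0 is dominant for every player. At the Nash equilibrium everyone keeps their 9, and the group total is 11 × 9 = 99.
Each contributed unit returns 4.500 to the group as a whole (0.4091 to each of 11 players), which exceeds 1, so the social optimum is full contribution: group total = 4.500 × 99 = 445.50.
Efficiency loss = 445.50 − 99 = 346.50.

346.50 dollars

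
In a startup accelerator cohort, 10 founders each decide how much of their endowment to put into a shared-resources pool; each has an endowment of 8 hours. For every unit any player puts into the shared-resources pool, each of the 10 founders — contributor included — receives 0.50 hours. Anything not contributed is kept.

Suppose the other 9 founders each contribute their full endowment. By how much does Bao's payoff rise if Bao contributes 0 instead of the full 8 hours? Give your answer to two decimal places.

4.00 hours

Switching from a contribution of 8 to 0 lets Bao keep an extra 8 hours, but lowers the shared-resources pool by 8, which costs Bao their own share of that drop: 0.50 × 8 = 4.00.
Net gain = 8 − 4.00 = 4.00. The private return per contributed unit (0.50) is below 1, so free-riding is indeed the best response regardless of what the others do.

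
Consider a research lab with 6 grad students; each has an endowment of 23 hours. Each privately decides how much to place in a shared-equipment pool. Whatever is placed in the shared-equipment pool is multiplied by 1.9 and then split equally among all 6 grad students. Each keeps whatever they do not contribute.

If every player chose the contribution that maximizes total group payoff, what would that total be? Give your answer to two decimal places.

262.20 hours

Each contributed unit returns 1.900 to the group as a whole (0.3167 to each of 6 players), which exceeds 1, so the social optimum is full contribution: group total = 1.900 × 138 = 262.20.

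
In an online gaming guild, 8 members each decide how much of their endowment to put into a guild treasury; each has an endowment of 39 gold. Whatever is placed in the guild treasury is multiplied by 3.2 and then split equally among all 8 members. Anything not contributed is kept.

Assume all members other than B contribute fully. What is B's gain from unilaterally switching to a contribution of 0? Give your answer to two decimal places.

23.40 gold

Switching from a contribution of 39 to 0 lets B keep an extra 39 gold, but lowers the guild treasury by 39, which costs B their own share of that drop: 3.2/8 × 39 = 15.60.
Net gain = 39 − 15.60 = 23.40. The private return per contributed unit (0.4000) is below 1, so free-riding is indeed the best response regardless of what the others do.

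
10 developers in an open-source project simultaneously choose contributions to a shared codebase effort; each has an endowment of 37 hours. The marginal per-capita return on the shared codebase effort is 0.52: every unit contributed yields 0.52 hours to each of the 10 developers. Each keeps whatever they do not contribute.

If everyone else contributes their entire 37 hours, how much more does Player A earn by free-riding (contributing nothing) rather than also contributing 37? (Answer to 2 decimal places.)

Switching from a contribution of 37 to 0 lets Player A keep an extra 37 hours, but lowers the shared codebase effort by 37, which costs Player A their own share of that drop: 0.52 × 37 = 19.24.
Net gain = 37 − 19.24 = 17.76. The private return per contributed unit (0.52) is below 1, so free-riding is indeed the best response regardless of what the others do.

17.76 hours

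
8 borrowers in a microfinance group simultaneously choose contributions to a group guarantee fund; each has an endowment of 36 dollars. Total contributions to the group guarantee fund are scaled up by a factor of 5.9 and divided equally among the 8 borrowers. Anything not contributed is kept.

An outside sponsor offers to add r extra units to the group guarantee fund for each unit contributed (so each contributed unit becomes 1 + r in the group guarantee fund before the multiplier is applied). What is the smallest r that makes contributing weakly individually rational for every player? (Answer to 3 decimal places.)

With matching at rate r, one contributed unit becomes (1 + r) in the group guarantee fund and returns 5.9 × (1 + r) / 8 to the contributor.
Setting this equal to 1: 1 + r = 8/5.9 = 1.3559.
So the minimum matching rate is r = 1.3559 − 1 = 0.356.

0.356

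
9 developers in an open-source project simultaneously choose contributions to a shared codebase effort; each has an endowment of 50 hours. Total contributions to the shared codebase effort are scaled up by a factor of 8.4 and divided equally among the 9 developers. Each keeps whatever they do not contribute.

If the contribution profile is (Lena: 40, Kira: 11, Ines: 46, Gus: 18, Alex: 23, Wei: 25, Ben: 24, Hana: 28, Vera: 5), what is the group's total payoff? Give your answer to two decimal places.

Total contributed: 40 + 11 + 46 + 18 + 23 + 25 + 24 + 28 + 5 = 220; total kept: 9 × 50 − 220 = 230.
The shared codebase effort pays out 8.4 × 220 = 1848.00 in aggregate.
Group total = 230 + 1848.00 = 2078.00.

2078.00 hours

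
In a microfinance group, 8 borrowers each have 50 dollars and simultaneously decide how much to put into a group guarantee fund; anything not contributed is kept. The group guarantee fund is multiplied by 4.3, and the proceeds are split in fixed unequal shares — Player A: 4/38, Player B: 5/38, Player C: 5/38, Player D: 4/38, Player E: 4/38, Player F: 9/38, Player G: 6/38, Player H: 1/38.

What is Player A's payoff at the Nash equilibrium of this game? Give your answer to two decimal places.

Player j's private return per contributed unit is 4.3 × (j's share). Contributing is weakly dominant for j when that share is at least 1/4.3 = 0.2326, and contributing 0 is dominant otherwise.
Player F alone (share 9/38) is above the threshold, contributing 50; the remaining 7 contribute 0. Total contributed: 50.
Player A keeps 50 and receives 4.3 × 50 × 4/38 = 22.63 from the group guarantee fund, for a payoff of 72.63.

72.63 dollars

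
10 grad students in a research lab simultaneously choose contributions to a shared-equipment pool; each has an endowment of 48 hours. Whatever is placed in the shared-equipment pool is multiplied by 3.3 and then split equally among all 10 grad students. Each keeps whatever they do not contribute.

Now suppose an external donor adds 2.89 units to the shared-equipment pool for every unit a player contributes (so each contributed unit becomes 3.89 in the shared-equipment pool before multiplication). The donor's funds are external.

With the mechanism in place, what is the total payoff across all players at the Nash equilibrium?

With the mechanism, a contributed unit returns 3.3 × 3.89 / 10 = 1.2837 per unit of net cost to the contributor — now above 1 — so contributing fully is weakly dominant for every player.
At the Nash equilibrium everyone contributes 48. Group total payoff = 3.3 × 3.89 × 480 = 6161.76.

6161.76 hours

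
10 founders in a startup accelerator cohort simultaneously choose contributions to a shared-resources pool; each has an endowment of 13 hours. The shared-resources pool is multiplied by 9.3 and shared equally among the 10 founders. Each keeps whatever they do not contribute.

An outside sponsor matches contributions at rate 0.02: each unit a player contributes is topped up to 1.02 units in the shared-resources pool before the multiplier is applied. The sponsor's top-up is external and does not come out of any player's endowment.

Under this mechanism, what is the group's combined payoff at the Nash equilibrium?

130.00 hours

The effective private return is 9.3 × 1.02 / 10 = 0.9486, which is still under 1, so the mechanism doesn't change anyone's dominant strategy: zero contribution.
At the Nash equilibrium no one contributes; group total payoff = 10 × 13 = 130.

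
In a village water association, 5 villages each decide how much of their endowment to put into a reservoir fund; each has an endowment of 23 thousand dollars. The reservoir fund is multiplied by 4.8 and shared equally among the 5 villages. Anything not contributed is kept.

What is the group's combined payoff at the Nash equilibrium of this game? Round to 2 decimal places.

Each contributed unit returns 4.8/5 = 0.9600 to its contributor — below 1 — so contributing 0 is dominant for every player. At the Nash equilibrium everyone keeps their 23, and the group total is 5 × 23 = 115.

115.00 thousand dollars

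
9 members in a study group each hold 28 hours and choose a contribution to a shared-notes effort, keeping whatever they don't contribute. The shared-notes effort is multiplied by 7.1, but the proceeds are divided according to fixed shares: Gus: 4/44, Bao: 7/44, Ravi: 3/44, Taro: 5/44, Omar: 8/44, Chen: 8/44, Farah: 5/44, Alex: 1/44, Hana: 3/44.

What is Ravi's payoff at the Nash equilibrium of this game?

For player j, contributing a unit is worthwhile iff 7.1 × (j's share) ≥ 1, i.e. iff j's share is at least 0.1408.
Bao, Omar and Chen clear that bar, contributing 28 each; the remaining 6 contribute 0. Total contributed: 84.
Ravi keeps 28 and receives 7.1 × 84 × 3/44 = 40.66 from the shared-notes effort, for a payoff of 68.66.

68.66 hours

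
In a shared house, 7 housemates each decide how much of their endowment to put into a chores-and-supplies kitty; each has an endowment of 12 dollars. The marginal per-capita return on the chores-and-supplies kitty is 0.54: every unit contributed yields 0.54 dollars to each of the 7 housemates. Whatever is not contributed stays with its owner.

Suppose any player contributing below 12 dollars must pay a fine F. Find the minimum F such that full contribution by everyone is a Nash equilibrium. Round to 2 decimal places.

5.52 dollars

Given the others contribute fully, the best deviation is to contribute 0 (any partial contribution still incurs the fine and gives up units whose private return 0.54 is below 1).
Deviating from 12 to 0 saves 12 dollars but forfeits the deviator's share of the drop in the chores-and-supplies kitty: 0.54 × 12 = 6.48.
So the deviation gain is 12 − 6.48 = 5.52, and the fine must be at least 5.52 dollars to wipe it out.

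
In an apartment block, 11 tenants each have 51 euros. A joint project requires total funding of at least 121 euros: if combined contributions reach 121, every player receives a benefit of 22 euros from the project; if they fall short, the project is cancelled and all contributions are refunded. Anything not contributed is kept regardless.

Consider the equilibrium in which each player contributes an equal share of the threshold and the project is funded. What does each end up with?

Equal share of the threshold: 121/11 = 11.
At this profile no one gains by cutting their contribution: any cut drops the total below 121, the project is cancelled, contributions are refunded, and the deviator ends with 51, which is less than 51 − 11 + 22 = 62. Contributing more than 11 just wastes the excess. So contributing exactly 11 is a best response.
Each player's payoff: 51 − 11 + 22 = 62.

62 euros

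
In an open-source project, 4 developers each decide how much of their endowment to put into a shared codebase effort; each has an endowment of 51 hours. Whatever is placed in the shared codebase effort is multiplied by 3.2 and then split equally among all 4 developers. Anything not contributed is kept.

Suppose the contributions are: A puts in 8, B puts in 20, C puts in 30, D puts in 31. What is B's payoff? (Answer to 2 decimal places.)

102.20 hours

Total contributed: 8 + 20 + 30 + 31 = 89.
Each receives 3.2 × 89 / 4 = 71.20 from the shared codebase effort.
B keeps 51 − 20 = 31, so B's payoff is 31 + 71.20 = 102.20.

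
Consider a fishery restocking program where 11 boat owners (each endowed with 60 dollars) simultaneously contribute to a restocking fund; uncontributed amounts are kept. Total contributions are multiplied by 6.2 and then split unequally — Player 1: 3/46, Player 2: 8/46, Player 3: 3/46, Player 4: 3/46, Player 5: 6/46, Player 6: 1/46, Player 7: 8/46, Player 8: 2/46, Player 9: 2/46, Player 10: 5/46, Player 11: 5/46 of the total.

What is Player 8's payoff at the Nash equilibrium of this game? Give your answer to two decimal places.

A player with share s gets back 6.2·s per unit contributed, so full contribution is dominant for anyone with s > 1/6.2 = 0.1613 and zero contribution is dominant for anyone below.
The shares above 0.1613 belong to Player 2 and Player 7, contributing 60 each; the remaining 9 contribute 0. Total contributed: 120.
Player 8 keeps 60 and receives 6.2 × 120 × 2/46 = 32.35 from the restocking fund, for a payoff of 92.35.

92.35 dollars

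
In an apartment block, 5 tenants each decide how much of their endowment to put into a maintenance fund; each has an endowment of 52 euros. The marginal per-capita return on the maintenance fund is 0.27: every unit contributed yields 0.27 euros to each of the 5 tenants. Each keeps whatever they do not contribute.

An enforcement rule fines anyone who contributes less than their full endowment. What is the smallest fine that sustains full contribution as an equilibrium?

Given the others contribute fully, the best deviation is to contribute 0 (any partial contribution still incurs the fine and gives up units whose private return 0.27 is below 1).
Deviating from 52 to 0 saves 52 euros but forfeits the deviator's share of the drop in the maintenance fund: 0.27 × 52 = 14.04.
So the deviation gain is 52 − 14.04 = 37.96, and the fine must be at least 37.96 euros to wipe it out.

37.96 euros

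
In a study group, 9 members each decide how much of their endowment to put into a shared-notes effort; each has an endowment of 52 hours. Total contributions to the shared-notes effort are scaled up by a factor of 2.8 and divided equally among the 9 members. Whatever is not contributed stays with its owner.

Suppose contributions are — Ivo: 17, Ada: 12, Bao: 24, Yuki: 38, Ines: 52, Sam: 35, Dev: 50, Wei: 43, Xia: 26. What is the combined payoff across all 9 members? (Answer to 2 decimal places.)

1002.60 hours

Total contributed: 17 + 12 + 24 + 38 + 52 + 35 + 50 + 43 + 26 = 297; total kept: 9 × 52 − 297 = 171.
The shared-notes effort pays out 2.8 × 297 = 831.60 in aggregate.
Group total = 171 + 831.60 = 1002.60.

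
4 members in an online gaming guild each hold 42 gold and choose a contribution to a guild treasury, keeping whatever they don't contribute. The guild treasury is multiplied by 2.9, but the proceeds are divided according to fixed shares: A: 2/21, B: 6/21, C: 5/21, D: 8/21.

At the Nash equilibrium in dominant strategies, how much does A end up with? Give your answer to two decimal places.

53.60 gold

Each unit j contributes comes back to j as 2.9 × (j's share), so j prefers to contribute only if that share exceeds 1/2.9 = 0.3448; otherwise keeping the unit dominates.
The only share above 0.3448 is D's 8/21, contributing 42; the remaining 3 contribute 0. Total contributed: 42.
A keeps 42 and receives 2.9 × 42 × 2/21 = 11.60 from the guild treasury, for a payoff of 53.60.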